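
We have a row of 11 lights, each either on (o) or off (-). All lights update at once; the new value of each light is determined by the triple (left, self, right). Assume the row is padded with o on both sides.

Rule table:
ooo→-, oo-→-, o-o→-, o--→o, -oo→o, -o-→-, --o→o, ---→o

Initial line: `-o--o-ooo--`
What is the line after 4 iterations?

oooo-oo-ooo

iteration 1: --oo--o--oo
iteration 2: ooo-oo-ooo-
iteration 3: ----o--o---
iteration 4: oooo-oo-ooo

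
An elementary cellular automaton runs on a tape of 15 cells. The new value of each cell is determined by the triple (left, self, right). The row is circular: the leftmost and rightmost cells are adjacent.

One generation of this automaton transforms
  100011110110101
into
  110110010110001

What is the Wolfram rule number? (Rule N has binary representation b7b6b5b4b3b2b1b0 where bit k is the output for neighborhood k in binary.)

position 5: 111 → 0  (bit 7 = 0)
position 0: 110 → 1  (bit 6 = 1)
position 8: 101 → 0  (bit 5 = 0)
position 1: 100 → 1  (bit 4 = 1)
position 4: 011 → 1  (bit 3 = 1)
position 12: 010 → 0  (bit 2 = 0)
position 3: 001 → 1  (bit 1 = 1)
position 2: 000 → 0  (bit 0 = 0)
bits b7..b0 = 01011010 = 90

90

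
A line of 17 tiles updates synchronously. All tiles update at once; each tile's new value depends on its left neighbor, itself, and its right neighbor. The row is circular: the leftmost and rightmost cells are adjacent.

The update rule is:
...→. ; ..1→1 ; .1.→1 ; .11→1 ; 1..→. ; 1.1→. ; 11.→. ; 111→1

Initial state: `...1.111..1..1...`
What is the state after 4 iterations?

iteration 1: ..11.11..11.11...
iteration 2: .11..1..11..1....
iteration 3: 11..11.11..11....
iteration 4: 1..11..1..11....1

1..11..1..11....1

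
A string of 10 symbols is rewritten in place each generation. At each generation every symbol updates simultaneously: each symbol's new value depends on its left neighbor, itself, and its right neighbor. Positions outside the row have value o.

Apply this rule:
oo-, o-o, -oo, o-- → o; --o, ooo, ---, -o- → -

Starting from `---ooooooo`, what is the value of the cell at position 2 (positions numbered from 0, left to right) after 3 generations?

o

o--o------
oo--o-----
-oo--o----
position 2 holds o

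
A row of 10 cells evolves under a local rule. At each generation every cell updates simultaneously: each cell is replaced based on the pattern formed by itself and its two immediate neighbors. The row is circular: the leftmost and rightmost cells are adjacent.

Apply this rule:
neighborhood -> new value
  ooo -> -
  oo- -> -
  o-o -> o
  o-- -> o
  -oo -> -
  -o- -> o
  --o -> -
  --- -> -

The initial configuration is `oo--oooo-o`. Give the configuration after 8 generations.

----oo--oo

generation 1: --o-----o-
generation 2: --oo----oo
generation 3: o---o-----
generation 4: oo--oo----
generation 5: --o---o---
generation 6: --oo--oo--
generation 7: ----o---o-
generation 8: ----oo--oo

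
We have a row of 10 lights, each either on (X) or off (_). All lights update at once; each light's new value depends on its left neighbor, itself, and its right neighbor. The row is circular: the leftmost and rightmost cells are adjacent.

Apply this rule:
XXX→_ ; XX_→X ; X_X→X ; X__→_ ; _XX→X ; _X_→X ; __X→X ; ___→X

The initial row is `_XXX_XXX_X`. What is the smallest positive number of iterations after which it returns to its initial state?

iteration 1: XX_XXX_XXX
iteration 2: _XXX_XXX__
iteration 3: XX_XXX_X_X
iteration 4: _XXX_XXXXX
iteration 5: XX_XXX___X
iteration 6: _XXX_X_XXX
iteration 7: XX_XXXXX_X
iteration 8: _XXX___XXX
iteration 9: XX_X_XXX_X
iteration 10: _XXXXX_XXX
iteration 11: XX___XXX_X
iteration 12: _X_XXX_XXX
iteration 13: XXXX_XXX_X
iteration 14: ___XXX_XXX
iteration 15: _XXX_XXX_X

15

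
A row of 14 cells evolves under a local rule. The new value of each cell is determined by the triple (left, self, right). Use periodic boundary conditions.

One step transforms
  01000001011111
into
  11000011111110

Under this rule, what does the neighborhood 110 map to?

0

At position 13 the neighborhood is 110; the next row has 0 there.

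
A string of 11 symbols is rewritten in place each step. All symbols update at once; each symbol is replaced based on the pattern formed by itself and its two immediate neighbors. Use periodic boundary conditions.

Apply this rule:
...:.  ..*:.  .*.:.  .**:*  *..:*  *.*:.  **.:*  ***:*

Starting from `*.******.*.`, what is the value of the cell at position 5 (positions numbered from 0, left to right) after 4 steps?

..******...
..*******..
..********.
..*********
position 5 holds *

*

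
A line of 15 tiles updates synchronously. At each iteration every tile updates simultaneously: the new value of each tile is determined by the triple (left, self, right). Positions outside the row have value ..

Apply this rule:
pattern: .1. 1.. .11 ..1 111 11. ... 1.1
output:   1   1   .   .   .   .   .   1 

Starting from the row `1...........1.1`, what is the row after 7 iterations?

......11.......

11..........111
..1............
..11...........
....1..........
....11.........
......1........
......11.......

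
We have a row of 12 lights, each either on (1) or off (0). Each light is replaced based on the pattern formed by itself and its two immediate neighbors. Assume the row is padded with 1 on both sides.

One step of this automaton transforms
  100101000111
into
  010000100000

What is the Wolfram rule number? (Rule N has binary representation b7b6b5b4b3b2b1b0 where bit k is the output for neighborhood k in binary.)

position 10: 111 → 0  (bit 7 = 0)
position 0: 110 → 0  (bit 6 = 0)
position 4: 101 → 0  (bit 5 = 0)
position 1: 100 → 1  (bit 4 = 1)
position 9: 011 → 0  (bit 3 = 0)
position 3: 010 → 0  (bit 2 = 0)
position 2: 001 → 0  (bit 1 = 0)
position 7: 000 → 0  (bit 0 = 0)
bits b7..b0 = 00010000 = 16

16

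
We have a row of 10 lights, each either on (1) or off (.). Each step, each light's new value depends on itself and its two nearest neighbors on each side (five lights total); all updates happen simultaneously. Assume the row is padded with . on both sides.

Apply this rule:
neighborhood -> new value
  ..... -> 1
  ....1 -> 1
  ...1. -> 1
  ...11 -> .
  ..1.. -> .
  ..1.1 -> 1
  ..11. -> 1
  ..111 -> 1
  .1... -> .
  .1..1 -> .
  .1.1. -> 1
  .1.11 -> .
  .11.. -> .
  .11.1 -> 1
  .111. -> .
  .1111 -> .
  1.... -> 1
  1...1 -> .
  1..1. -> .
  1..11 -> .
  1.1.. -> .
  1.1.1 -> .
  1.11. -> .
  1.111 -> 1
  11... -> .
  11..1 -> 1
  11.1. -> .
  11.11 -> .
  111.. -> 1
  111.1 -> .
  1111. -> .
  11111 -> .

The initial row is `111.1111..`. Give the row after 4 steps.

1.1.111..1

step 1: 1...1..1.1
step 2: ...1...11.
step 3: 111....1..
step 4: 1.1.111..1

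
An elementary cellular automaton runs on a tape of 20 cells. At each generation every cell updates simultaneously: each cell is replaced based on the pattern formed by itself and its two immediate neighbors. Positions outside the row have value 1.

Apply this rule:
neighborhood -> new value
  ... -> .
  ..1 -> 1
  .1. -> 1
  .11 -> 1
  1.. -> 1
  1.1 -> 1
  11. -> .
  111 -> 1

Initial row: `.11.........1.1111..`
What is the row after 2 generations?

1.111.....111111.111

11.1.......111111.11
1.111.....111111.111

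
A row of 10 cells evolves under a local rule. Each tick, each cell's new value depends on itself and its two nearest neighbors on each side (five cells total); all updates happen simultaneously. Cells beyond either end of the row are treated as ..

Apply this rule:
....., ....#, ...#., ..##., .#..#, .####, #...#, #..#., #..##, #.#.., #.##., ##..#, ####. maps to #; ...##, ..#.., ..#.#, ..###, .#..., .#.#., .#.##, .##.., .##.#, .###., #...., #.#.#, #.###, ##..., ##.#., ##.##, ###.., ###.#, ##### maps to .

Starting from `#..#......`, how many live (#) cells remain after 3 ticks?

.##...####
.#..#..##.
#.##.###..
count of #: 6

6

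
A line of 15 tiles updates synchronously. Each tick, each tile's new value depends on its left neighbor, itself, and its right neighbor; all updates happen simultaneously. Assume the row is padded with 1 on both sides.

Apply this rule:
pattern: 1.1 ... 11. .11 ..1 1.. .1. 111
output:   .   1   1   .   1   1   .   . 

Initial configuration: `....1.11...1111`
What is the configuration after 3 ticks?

1111...1111....
...1111...11111
111...1111.....

111...1111.....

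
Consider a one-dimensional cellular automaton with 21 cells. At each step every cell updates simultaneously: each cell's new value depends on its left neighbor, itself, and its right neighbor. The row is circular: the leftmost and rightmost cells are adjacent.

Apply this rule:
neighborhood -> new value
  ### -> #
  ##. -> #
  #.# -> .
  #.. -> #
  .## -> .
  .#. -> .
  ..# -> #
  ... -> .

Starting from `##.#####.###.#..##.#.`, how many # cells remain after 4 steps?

14

step 1: .#..####..##..##.#...
step 2: #.##.#####.###.#..#..
step 3: ...#..####..##..##.##
step 4: #.#.##.#####.###.#..#
count of #: 14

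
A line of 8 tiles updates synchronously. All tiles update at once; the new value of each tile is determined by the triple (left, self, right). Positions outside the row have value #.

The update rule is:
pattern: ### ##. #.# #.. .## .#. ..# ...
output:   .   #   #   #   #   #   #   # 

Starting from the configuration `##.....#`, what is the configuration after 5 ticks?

.#######
##......
.#######  (repeats tick 1; period 2)
tick 5: .#######

.#######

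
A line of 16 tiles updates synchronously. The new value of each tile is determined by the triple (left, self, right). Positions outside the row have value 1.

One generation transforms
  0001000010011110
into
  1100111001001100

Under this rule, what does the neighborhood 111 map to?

At position 12 the neighborhood is 111; the next row has 1 there.

1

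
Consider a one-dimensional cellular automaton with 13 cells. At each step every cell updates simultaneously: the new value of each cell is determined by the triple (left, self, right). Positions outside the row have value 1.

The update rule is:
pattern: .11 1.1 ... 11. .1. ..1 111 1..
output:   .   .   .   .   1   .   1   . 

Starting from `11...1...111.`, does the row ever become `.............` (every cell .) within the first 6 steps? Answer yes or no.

1....1....1..
.....1....1..
.....1....1..  (fixed point — unchanged through step 6)
step 6 is .....1....1.., still not uniform .

no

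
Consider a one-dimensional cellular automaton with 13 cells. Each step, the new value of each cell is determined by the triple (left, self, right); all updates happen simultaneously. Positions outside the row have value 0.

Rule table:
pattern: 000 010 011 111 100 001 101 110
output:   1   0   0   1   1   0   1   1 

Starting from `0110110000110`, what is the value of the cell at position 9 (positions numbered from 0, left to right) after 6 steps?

0011011110011
1001101111001
0100110111100
0010011011111
1001001101111
0100100110111
position 9 holds 0

0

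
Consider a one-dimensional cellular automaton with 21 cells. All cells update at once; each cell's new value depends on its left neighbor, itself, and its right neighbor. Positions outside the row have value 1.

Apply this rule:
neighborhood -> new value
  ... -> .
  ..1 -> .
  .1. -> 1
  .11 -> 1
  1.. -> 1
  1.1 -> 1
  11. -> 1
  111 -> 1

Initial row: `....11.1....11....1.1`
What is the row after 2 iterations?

1...11111...111...111
11..111111..1111..111

11..111111..1111..111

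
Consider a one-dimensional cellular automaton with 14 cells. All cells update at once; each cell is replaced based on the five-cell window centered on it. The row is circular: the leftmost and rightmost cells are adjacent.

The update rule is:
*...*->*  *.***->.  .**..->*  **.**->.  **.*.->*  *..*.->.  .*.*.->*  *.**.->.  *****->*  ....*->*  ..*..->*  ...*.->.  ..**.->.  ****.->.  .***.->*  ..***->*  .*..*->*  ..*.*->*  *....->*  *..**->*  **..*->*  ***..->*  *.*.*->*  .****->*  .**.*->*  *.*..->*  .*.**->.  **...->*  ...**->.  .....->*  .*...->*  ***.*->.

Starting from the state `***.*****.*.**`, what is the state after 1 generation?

*....**..**..*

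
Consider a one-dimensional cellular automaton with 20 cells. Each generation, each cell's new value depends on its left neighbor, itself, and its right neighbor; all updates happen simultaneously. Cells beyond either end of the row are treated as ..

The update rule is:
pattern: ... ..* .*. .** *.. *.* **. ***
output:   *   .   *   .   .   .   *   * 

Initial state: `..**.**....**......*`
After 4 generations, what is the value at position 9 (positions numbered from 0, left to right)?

*..*..*.**..*.****.*
*..*..*..*..*..***.*
*..*..*..*..*...**.*
*..*..*..*..*.*..*.*
position 9 holds *

*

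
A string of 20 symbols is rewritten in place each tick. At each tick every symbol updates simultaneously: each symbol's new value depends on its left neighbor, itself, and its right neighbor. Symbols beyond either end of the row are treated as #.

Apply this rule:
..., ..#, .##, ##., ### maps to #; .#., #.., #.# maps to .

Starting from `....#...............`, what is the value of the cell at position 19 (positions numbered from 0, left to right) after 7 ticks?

.###..##############
.###.###############
.###.###############  (fixed point — unchanged through tick 7)
position 19 holds #

#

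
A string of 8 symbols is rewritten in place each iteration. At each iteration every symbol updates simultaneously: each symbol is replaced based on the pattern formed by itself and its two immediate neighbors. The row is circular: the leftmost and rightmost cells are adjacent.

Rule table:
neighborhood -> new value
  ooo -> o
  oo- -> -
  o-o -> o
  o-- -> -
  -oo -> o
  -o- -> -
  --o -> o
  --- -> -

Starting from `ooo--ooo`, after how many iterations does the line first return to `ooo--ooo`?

8

iteration 1: oo--oooo
iteration 2: o--ooooo
iteration 3: --oooooo
iteration 4: -oooooo-
iteration 5: oooooo--
iteration 6: ooooo--o
iteration 7: oooo--oo
iteration 8: ooo--ooo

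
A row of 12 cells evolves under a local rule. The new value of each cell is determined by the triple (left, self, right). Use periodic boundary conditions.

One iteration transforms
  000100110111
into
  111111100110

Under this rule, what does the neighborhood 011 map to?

1

At position 6 the neighborhood is 011; the next row has 1 there.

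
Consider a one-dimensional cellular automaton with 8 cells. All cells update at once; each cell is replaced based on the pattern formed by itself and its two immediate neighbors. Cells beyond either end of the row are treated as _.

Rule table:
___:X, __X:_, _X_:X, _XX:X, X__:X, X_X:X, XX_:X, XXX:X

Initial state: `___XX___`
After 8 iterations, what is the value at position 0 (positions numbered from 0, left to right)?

iteration 1: XX_XXXXX
iteration 2: XXXXXXXX
iteration 3: XXXXXXXX  (fixed point — unchanged through iteration 8)
position 0 holds X

X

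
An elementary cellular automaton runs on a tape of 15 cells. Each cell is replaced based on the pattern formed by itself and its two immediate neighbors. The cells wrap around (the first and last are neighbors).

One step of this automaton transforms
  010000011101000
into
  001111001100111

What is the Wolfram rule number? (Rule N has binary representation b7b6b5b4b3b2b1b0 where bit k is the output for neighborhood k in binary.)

209

position 8: 111 → 1  (bit 7 = 1)
position 9: 110 → 1  (bit 6 = 1)
position 10: 101 → 0  (bit 5 = 0)
position 2: 100 → 1  (bit 4 = 1)
position 7: 011 → 0  (bit 3 = 0)
position 1: 010 → 0  (bit 2 = 0)
position 0: 001 → 0  (bit 1 = 0)
position 3: 000 → 1  (bit 0 = 1)
bits b7..b0 = 11010001 = 209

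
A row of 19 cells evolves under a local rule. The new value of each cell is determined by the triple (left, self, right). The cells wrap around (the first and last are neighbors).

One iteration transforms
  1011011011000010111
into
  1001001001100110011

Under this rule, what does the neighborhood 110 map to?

1

At position 0 the neighborhood is 110; the next row has 1 there.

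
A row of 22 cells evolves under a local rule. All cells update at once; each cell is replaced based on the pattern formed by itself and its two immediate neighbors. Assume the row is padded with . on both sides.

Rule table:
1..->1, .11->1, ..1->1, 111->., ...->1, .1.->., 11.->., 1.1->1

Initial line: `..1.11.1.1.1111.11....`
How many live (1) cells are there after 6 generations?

14

11.11.1.1.11...11.1111
1.11.1.1.11.1111.11...
.11.1.1.11.11...11.111
11.1.1.11.11.1111.11..
1.1.1.11.11.11...11.11
.1.1.11.11.11.1111.11.
count of 1: 14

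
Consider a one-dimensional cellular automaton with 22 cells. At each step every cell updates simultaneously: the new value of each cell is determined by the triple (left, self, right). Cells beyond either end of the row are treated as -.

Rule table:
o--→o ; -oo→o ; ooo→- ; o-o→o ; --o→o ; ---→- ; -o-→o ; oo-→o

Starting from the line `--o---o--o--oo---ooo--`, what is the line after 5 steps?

-ooo-oooooooooo-oo-oo-
oo-ooo--------oooooooo
oooo-oo------oo------o
o--ooooo----oooo----oo
oooo---oo--oo--oo--ooo

oooo---oo--oo--oo--ooo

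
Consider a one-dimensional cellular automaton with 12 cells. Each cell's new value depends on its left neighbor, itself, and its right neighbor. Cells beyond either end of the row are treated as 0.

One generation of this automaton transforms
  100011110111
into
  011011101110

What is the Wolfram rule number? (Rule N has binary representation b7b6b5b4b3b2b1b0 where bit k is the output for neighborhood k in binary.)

185

position 5: 111 → 1  (bit 7 = 1)
position 7: 110 → 0  (bit 6 = 0)
position 8: 101 → 1  (bit 5 = 1)
position 1: 100 → 1  (bit 4 = 1)
position 4: 011 → 1  (bit 3 = 1)
position 0: 010 → 0  (bit 2 = 0)
position 3: 001 → 0  (bit 1 = 0)
position 2: 000 → 1  (bit 0 = 1)
bits b7..b0 = 10111001 = 185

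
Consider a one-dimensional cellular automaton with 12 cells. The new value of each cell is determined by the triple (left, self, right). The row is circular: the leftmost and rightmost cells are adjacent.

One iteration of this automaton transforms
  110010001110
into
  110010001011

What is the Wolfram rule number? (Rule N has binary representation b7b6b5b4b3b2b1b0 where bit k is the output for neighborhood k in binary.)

position 9: 111 → 0  (bit 7 = 0)
position 1: 110 → 1  (bit 6 = 1)
position 11: 101 → 1  (bit 5 = 1)
position 2: 100 → 0  (bit 4 = 0)
position 0: 011 → 1  (bit 3 = 1)
position 4: 010 → 1  (bit 2 = 1)
position 3: 001 → 0  (bit 1 = 0)
position 6: 000 → 0  (bit 0 = 0)
bits b7..b0 = 01101100 = 108

108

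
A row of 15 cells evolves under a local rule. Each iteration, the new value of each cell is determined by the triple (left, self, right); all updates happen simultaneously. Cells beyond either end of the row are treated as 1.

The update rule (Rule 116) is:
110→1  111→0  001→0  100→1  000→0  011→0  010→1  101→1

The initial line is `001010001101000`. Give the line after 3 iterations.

011000110000011

iteration 1: 101111000111100
iteration 2: 110001100000110
iteration 3: 011000110000011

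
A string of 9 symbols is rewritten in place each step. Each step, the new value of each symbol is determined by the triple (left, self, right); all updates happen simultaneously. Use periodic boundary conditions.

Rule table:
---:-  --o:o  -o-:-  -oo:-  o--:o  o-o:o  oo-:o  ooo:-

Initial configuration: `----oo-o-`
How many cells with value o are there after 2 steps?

---o-oo-o
o-o-o-oo-
count of o: 5

5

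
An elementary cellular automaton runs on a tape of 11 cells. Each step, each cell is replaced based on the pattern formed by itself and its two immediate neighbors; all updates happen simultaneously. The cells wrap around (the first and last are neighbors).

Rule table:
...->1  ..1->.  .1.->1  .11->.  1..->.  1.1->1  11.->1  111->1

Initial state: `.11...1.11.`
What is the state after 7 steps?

.11111.1111

step 1: ..1.1.11.1.
step 2: 1.1111.111.
step 3: 11.1111.111
step 4: 111.1111.11
step 5: 1111.1111.1
step 6: 11111.1111.
step 7: .11111.1111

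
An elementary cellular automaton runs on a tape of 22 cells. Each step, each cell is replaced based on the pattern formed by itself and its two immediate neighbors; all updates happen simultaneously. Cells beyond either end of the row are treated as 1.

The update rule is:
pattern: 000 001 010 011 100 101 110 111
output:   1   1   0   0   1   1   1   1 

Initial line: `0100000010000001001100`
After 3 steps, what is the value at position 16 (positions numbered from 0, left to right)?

1011111101111110110111
1101111110111111011011
1110111111011111101101
position 16 holds 1

1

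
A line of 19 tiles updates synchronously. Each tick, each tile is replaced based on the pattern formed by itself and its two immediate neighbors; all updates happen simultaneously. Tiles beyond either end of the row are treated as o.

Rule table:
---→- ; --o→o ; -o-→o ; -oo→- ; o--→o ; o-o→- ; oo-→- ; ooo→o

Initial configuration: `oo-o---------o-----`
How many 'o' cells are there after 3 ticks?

9

o--oo-------ooo---o
-oo--o-----o-o-o-o-
---oooo---oo-o-o-o-
count of o: 9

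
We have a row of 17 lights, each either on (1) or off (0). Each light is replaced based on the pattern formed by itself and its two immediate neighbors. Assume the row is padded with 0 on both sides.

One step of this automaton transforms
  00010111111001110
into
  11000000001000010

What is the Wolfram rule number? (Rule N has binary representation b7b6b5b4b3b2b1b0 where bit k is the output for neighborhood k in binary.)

65

position 6: 111 → 0  (bit 7 = 0)
position 10: 110 → 1  (bit 6 = 1)
position 4: 101 → 0  (bit 5 = 0)
position 11: 100 → 0  (bit 4 = 0)
position 5: 011 → 0  (bit 3 = 0)
position 3: 010 → 0  (bit 2 = 0)
position 2: 001 → 0  (bit 1 = 0)
position 0: 000 → 1  (bit 0 = 1)
bits b7..b0 = 01000001 = 65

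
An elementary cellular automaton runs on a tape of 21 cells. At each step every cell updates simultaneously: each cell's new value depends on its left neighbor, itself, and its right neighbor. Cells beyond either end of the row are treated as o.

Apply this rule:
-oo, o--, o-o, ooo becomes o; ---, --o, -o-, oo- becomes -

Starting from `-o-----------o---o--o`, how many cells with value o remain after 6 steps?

7

o-o-----------o---o-o
-o-o-----------o---oo
o-o-o-----------o--oo
-o-o-o-----------o-oo
o-o-o-o-----------ooo
-o-o-o-o----------ooo
count of o: 7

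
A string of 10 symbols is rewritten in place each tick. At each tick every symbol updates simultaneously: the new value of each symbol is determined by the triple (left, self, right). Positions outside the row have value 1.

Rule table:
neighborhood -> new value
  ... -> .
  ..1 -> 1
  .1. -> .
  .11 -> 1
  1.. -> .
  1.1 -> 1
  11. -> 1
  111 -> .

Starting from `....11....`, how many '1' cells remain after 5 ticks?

4

tick 1: ...111...1
tick 2: ..11.1..11
tick 3: .1111..11.
tick 4: 11..1.1111
tick 5: .1.1.11...
count of 1: 4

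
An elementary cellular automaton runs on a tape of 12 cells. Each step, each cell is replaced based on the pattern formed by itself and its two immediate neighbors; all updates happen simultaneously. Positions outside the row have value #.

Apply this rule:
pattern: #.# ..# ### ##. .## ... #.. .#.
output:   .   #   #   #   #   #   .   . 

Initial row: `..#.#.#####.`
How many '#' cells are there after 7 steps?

10

.#....#####.
...########.
.##########.
.##########.  (fixed point — unchanged through step 7)
count of #: 10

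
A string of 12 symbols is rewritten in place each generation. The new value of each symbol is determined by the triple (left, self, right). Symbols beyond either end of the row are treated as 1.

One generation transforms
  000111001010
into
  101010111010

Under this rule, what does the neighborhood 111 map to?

1

At position 4 the neighborhood is 111; the next row has 1 there.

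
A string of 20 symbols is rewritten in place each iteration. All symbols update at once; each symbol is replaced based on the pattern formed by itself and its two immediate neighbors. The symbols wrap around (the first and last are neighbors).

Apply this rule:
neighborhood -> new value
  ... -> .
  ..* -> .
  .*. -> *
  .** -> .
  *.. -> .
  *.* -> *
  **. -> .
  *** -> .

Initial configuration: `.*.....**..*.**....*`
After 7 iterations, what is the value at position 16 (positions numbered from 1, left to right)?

.

**.........**......*
....................
....................  (fixed point — unchanged through iteration 7)
position 16 holds .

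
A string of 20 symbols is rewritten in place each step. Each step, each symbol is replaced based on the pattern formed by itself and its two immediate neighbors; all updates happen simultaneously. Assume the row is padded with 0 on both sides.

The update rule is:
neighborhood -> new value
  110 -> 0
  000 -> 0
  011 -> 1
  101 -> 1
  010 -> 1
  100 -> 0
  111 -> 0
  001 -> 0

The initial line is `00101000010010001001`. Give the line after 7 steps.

step 1: 00111000010010001001
step 2: 00100000010010001001
step 3: 00100000010010001001  (fixed point — unchanged through step 7)

00100000010010001001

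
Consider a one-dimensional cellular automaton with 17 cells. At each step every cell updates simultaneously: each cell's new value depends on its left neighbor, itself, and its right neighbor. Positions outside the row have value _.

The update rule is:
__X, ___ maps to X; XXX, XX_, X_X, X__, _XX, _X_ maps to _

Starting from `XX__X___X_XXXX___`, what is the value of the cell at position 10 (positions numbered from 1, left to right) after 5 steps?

step 1: ___X__XX_______XX
step 2: XXX__X___XXXXXX__
step 3: ____X__XX_______X
step 4: XXXX__X___XXXXXX_
step 5: _____X__XX_______
position 10 holds X

X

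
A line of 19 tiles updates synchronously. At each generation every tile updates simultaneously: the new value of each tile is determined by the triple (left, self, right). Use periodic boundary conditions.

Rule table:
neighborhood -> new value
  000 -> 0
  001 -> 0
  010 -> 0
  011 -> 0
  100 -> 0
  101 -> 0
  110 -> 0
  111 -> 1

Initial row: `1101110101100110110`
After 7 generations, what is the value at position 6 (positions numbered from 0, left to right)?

0

0000100000000000000
0000000000000000000
0000000000000000000  (fixed point — unchanged through generation 7)
position 6 holds 0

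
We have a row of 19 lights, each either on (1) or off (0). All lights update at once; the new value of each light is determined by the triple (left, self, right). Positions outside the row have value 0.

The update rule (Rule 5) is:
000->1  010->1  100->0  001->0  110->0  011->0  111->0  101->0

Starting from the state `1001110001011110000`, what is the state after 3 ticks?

1000000101000000111
1011110101011110000
1000000101000000111

1000000101000000111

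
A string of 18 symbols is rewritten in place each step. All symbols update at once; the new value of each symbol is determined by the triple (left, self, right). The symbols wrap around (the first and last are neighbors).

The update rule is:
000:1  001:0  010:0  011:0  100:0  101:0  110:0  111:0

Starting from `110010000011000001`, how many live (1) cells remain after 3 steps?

6

step 1: 000000111000011100
step 2: 111110000011000001
step 3: 000000111000011100
count of 1: 6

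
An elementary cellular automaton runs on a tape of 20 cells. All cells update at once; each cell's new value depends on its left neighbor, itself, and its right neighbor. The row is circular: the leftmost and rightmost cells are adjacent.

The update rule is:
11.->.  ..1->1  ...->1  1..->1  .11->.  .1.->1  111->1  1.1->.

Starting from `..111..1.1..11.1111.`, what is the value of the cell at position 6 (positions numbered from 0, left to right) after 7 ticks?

1

11.1.111.111....11.1
1..1..1...1.1111....
11111111111..11.1111
1111111111.11....111
111111111....1111.11
11111111.1111.11...1
1111111...11....111.
position 6 holds 1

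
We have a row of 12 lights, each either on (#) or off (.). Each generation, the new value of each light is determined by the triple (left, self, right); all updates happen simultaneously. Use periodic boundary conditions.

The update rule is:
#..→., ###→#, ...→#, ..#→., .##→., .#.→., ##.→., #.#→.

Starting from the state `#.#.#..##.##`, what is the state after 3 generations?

...........#
.#########..
..#######..#

..#######..#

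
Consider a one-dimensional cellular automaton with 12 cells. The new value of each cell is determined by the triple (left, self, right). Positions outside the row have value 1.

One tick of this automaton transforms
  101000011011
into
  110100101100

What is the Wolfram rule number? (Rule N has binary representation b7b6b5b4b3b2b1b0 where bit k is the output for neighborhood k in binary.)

114

position 11: 111 → 0  (bit 7 = 0)
position 0: 110 → 1  (bit 6 = 1)
position 1: 101 → 1  (bit 5 = 1)
position 3: 100 → 1  (bit 4 = 1)
position 7: 011 → 0  (bit 3 = 0)
position 2: 010 → 0  (bit 2 = 0)
position 6: 001 → 1  (bit 1 = 1)
position 4: 000 → 0  (bit 0 = 0)
bits b7..b0 = 01110010 = 114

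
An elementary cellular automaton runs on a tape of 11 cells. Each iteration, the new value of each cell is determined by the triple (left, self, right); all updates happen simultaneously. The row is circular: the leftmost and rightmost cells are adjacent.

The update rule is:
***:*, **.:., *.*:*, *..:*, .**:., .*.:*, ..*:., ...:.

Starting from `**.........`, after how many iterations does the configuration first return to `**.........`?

22

..*........
..**.......
....*......
....**.....
......*....
......**...
........*..
........**.
..........*
*.........*
.*.........
.**........
...*.......
...**......
.....*.....
.....**....
.......*...
.......**..
.........*.
.........**
*..........
**.........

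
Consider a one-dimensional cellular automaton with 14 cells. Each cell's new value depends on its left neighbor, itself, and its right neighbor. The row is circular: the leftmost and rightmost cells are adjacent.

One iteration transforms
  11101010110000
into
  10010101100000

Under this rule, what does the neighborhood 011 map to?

At position 0 the neighborhood is 011; the next row has 1 there.

1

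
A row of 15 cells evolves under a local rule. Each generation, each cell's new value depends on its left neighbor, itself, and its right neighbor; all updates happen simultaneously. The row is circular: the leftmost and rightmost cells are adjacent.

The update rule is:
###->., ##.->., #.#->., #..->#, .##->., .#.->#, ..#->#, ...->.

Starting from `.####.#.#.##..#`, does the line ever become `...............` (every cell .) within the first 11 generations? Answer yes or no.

no

......#.#...###
#....##.##.#...
##..#......##.#
..####....#....
.#....#..###...
###..####...#..
...##....#.####
#.#..#..##.....
#.######..#...#
........####.#.
.......#.....##
generation 11 is .......#.....##, still not uniform .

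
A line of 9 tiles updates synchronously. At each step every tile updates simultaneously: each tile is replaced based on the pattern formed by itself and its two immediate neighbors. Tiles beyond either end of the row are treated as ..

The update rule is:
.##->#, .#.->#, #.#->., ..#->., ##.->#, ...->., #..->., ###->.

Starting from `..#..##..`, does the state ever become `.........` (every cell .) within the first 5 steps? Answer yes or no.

no

step 1: ..#..##..  (fixed point — unchanged through step 5)
step 5 is ..#..##.., still not uniform .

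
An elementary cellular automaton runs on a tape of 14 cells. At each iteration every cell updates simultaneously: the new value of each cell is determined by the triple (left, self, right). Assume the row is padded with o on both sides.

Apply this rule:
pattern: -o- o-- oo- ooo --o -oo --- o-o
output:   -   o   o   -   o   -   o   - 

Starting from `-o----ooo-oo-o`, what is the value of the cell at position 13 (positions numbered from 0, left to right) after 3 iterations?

iteration 1: --oooo--o--o--
iteration 2: oo---ooo-oo-oo
iteration 3: -oooo--o--o---
position 13 holds -

-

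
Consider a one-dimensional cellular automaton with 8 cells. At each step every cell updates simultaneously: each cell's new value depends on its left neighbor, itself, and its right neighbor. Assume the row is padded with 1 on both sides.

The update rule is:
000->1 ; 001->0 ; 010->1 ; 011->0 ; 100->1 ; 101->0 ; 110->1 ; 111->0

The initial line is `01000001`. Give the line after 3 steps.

01111100
00000110
11110010

11110010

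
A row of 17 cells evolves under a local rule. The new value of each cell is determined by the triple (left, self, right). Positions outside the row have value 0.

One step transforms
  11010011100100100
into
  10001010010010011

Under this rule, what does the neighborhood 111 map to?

At position 7 the neighborhood is 111; the next row has 0 there.

0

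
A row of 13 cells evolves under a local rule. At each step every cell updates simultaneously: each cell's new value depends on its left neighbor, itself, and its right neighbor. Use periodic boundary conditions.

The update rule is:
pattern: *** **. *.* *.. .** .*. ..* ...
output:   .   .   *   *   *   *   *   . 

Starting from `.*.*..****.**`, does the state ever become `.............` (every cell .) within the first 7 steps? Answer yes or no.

step 1: *******...**.
step 2: *......*.**.*
step 3: .*....****.**
step 4: ***..**...**.
step 5: *..***.*.**.*
step 6: .***..****.**
step 7: **..***...**.
step 7 is **..***...**., still not uniform .

no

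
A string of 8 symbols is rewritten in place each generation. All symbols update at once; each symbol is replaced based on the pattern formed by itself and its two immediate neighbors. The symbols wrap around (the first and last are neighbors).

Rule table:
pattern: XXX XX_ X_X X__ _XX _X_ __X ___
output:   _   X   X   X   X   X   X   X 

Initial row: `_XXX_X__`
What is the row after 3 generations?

XX_XXXXX

XX_XXXXX
_XXX____
XX_XXXXX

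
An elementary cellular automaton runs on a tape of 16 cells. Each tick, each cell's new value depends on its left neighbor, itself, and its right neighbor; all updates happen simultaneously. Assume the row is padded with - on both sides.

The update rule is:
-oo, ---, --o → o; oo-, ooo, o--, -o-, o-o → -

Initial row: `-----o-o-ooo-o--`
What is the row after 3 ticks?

--ooooo---oo----

tick 1: ooooo----o-----o
tick 2: o-----ooo--oooo-
tick 3: --ooooo---oo----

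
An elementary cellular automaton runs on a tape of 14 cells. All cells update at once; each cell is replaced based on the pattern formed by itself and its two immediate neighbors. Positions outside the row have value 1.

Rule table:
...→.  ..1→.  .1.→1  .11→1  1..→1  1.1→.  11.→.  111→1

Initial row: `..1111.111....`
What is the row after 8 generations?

1.111..11.1...
..11.1.1..11..
1.1..1.11.1.1.
..11.1.1..1.1.
1.1..1.11.1.1.  (repeats generation 3; period 2)
generation 8: ..11.1.1..1.1.

..11.1.1..1.1.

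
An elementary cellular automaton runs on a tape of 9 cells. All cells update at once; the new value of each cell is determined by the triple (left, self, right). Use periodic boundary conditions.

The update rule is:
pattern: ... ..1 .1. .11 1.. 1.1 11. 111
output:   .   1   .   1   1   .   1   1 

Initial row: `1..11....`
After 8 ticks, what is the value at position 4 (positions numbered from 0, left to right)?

tick 1: .11111..1
tick 2: .1111111.
tick 3: 111111111
tick 4: 111111111  (fixed point — unchanged through tick 8)
position 4 holds 1

1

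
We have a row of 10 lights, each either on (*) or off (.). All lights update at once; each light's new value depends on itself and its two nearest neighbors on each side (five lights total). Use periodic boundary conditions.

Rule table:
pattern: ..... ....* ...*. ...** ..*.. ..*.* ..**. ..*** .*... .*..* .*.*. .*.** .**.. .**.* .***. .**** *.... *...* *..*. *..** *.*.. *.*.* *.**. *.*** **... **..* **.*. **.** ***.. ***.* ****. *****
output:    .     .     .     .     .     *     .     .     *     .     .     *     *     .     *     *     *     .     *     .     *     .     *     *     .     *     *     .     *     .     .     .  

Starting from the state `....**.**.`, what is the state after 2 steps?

*......**.
***......*

***......*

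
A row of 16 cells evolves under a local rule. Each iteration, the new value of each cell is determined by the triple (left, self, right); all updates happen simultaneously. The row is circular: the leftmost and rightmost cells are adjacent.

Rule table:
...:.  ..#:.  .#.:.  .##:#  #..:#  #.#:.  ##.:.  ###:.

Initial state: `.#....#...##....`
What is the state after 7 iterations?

..#....#..#.#...
...#....#....#..
....#....#....#.
.....#....#....#
#.....#....#....
.#.....#....#...
..#.....#....#..

..#.....#....#..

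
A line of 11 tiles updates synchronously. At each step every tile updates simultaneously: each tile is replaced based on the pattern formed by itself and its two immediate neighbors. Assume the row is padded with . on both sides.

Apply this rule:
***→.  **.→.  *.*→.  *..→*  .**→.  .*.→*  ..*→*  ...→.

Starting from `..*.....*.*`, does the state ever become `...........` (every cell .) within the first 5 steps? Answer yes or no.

yes

.***...**.*
*...*.*...*
**.**.**.**
...........
all cells are . at step 4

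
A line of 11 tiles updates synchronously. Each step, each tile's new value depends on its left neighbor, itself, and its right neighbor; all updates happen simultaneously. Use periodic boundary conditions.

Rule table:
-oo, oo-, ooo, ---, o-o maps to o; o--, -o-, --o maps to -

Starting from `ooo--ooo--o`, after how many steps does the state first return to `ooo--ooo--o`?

1

ooo--ooo--o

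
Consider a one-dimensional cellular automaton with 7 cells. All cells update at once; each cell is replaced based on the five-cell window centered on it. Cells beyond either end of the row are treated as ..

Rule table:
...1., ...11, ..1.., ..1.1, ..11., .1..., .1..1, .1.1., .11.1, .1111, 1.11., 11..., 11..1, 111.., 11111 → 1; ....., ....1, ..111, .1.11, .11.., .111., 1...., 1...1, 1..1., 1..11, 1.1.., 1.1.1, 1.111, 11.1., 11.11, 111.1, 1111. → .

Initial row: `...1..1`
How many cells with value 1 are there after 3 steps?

3

..111.1
.1.....
111....
count of 1: 3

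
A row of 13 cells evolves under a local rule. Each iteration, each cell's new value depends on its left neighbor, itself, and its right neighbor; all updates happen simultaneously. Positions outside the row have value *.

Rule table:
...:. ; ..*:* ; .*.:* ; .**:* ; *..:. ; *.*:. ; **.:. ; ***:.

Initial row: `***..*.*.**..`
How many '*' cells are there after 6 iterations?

6

iteration 1: ....**.*.*..*
iteration 2: ...**..*.*.**
iteration 3: ..**..**.*.*.
iteration 4: .**..**..*.*.
iteration 5: .*..**..**.*.
iteration 6: .*.**..**..*.
count of *: 6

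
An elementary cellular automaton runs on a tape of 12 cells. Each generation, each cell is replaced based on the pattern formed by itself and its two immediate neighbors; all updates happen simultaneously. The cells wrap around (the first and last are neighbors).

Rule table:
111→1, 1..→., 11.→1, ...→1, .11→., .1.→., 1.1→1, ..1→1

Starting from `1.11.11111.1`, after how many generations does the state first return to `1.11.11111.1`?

12

11.11.11111.
.11.11.11111
1.11.11.1111
11.11.11.111
111.11.11.11
1111.11.11.1
11111.11.11.
.11111.11.11
1.11111.11.1
11.11111.11.
.11.11111.11
1.11.11111.1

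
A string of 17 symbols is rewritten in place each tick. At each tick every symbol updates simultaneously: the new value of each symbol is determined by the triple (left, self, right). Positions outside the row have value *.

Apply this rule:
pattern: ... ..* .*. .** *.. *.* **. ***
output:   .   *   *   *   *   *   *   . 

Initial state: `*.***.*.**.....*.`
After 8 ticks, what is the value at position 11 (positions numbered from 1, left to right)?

***.*******...***
..***.....**.**..
***.**...********
..*****.**.......
***...*****.....*
..**.**...**...**
********.****.**.
.......***..*****
position 11 holds .

.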